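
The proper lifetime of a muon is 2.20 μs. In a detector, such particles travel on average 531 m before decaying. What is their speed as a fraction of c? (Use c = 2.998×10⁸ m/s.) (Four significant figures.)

Let x = d/(cτ) = 531.0 m / (2.998×10⁸ m/s × 2.200×10^-6 s) = 0.80508. Since d = βγcτ, x = βγ = β/√(1−β²).
Solving: β² = x²/(1+x²) = 0.648154/1.648154 = 0.393261, so β = 0.6271.

0.6271c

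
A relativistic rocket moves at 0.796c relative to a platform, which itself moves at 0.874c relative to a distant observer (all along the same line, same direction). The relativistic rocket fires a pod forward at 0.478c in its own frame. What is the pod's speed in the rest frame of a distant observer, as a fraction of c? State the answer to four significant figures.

Compose velocities in two stages. Stage 1 (into S'): u₁ = (0.478+0.796)/(1+0.478×0.796) = 0.92286.
Stage 2 (into S): u = (0.92286+0.874)/(1+0.92286×0.874) = 0.99462, so the speed is 0.9946c.

0.9946c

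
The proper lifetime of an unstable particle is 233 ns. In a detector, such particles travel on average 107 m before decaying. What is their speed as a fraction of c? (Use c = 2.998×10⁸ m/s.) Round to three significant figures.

Let x = d/(cτ) = 107.0 m / (2.998×10⁸ m/s × 2.330×10^-7 s) = 1.5318. Since d = βγcτ, x = βγ = β/√(1−β²).
Solving: β² = x²/(1+x²) = 2.34641/3.34641 = 0.701172, so β = 0.837.

0.837c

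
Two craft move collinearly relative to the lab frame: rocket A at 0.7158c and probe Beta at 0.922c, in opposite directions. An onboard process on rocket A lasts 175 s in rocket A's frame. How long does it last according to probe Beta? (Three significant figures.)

The velocity of rocket A relative to probe Beta is (0.7158 + 0.922)c / (1 + 0.7158×0.922) = 0.98665c; relative speed 0.98665c.
At |u| = 0.98665c, γ = (1 − 0.973478)^(−1/2) = 6.1404.
Rocket A's interval is proper; time dilation gives Δt_B = γΔτ = 6.1404 × 175 s = 1070 s.

1070 s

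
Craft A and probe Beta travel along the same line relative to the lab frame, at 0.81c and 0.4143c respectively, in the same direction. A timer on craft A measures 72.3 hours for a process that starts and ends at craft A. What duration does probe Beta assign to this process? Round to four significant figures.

90.00 hours

Transform craft A's velocity into probe Beta's frame: (0.81 − 0.4143)/(1 − 0.81·0.4143) = 0.3957/0.664417, so the relative speed is 0.59556c.
At |u| = 0.59556c, γ = (1 − 0.354692)^(−1/2) = 1.2448.
The clock on craft A records proper time, so probe Beta measures Δt = γΔτ = 1.2448 × 72.3 = 90.00 hours.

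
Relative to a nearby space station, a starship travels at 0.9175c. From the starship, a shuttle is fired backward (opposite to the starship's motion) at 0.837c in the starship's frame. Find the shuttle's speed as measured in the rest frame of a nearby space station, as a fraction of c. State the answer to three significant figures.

0.347c

Relativistic velocity addition: u = (u' + v)/(1 + u'v/c²), with u' = −0.837c and v = 0.9175c.
Numerator: −0.837 + 0.9175 = 0.0805. Denominator: 1 + (−0.837)(0.9175) = 0.2320525.
u = 0.0805/0.2320525 = 0.3469, so the speed is 0.347c.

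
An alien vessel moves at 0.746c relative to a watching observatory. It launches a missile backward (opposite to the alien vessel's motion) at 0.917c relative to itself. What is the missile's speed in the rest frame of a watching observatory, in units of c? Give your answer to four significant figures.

Relativistic velocity addition: u = (u' + v)/(1 + u'v/c²), with u' = −0.917c and v = 0.746c.
Numerator: −0.917 + 0.746 = −0.171. Denominator: 1 + (−0.917)(0.746) = 0.315918.
u = −0.171/0.315918 = −0.54128, so the speed is 0.5413c.

0.5413c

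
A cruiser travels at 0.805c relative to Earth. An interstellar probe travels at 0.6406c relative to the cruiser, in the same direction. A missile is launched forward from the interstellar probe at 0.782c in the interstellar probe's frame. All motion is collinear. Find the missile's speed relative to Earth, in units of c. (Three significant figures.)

Compose velocities in two stages. Stage 1 (into S'): u₁ = (0.782+0.6406)/(1+0.782×0.6406) = 0.9478.
Stage 2 (into S): u = (0.9478+0.805)/(1+0.9478×0.805) = 0.99423, so the speed is 0.994c.

0.994c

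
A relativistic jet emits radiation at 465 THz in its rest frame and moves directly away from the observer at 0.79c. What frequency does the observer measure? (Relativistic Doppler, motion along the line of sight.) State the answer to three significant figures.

Relativistic Doppler (source moving away): f_obs = f_src · √((1−β)/(1+β)).
With β = 0.79: factor = √(0.21/1.79) = 0.34252.
f_obs = 465 × 0.34252 = 159 THz.

159 THz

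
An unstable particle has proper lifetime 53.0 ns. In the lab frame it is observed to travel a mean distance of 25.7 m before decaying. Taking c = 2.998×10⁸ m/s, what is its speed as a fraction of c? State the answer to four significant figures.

0.8506c

d = βγcτ ⇒ βγ = d/(cτ) = 25.70 m / (15.8894 m) = 1.6174.
β = (βγ)/√(1+(βγ)²) = 1.6174/√3.61598 = 0.8506.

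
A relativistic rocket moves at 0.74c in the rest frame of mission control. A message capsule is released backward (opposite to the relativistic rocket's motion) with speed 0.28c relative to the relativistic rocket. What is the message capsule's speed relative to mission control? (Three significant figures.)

0.580c

In units of c, u = (u' + v)/(1 + u'v) with u' = −0.28 and v = 0.74.
Numerator: −0.28 + 0.74 = 0.46. Denominator: 1 + (−0.28)(0.74) = 0.7928.
u = 0.46/0.7928 = 0.58022, so the speed is 0.580c.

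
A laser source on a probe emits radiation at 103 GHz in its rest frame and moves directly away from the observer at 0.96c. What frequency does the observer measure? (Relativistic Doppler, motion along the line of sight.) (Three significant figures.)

Relativistic Doppler (source moving away): f_obs = f_src · √((1−β)/(1+β)).
With β = 0.96: factor = √(0.04/1.96) = 0.14286.
f_obs = 103 × 0.14286 = 14.7 GHz.

14.7 GHz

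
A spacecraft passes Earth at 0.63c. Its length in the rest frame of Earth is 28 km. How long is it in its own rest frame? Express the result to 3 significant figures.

36.1 km

γ = 1/√(1 − β²) = 1/√(1 − 0.3969) = 1/√0.6031 = 1/0.776595 = 1.2877.
Proper length: L₀ = γ·L = 1.2877 × 28 = 36.1 km.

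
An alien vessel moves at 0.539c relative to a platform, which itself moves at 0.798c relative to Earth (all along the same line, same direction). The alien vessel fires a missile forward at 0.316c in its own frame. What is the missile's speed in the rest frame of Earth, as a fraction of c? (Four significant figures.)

0.9656c

Compose velocities in two stages. Stage 1 (into S'): u₁ = (0.316+0.539)/(1+0.316×0.539) = 0.73057.
Stage 2 (into S): u = (0.73057+0.798)/(1+0.73057×0.798) = 0.96562, so the speed is 0.9656c.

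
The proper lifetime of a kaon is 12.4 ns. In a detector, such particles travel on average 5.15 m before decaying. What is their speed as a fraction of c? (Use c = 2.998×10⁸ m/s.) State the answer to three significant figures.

0.811c

Lab distance = (lab lifetime)·v = γτ·βc, so βγ = d/(cτ) = 5.150/(2.998×10⁸ × 1.240×10^-8) = 1.3853.
With βγ = 1.3853: γ² = 1 + (βγ)² = 2.91906, and β = (βγ)/γ = 1.3853/1.70853 = 0.811.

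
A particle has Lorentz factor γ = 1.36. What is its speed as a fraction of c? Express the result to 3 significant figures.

0.678c

β = √(1 − 1/γ²) = √(1 − 1/1.8496) = √0.459343 = 0.678.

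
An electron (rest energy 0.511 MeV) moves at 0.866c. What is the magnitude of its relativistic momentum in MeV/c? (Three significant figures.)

With β = 0.866, γ = 1/√(1 − 0.866²) = 1/√0.250044 = 1.9998.
Momentum: p = γβ·mc = 1.9998 × 0.866 × 0.511 MeV/c = 0.885 MeV/c.

0.885 MeV/c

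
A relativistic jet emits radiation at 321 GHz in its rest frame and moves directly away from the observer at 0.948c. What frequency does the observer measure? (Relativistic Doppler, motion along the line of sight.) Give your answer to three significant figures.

52.4 GHz

Relativistic Doppler (source moving away): f_obs = f_src · √((1−β)/(1+β)).
With β = 0.948: factor = √(0.052/1.948) = 0.16338.
f_obs = 321 × 0.16338 = 52.4 GHz.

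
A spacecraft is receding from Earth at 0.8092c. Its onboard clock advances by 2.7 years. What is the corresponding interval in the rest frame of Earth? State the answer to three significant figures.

With β = 0.8092, γ = 1/√(1 − 0.8092²) = 1/√0.34519536 = 1.702.
Time dilation: Δt = γ·Δτ = 1.702 × 2.7 = 4.60 years.

4.60 years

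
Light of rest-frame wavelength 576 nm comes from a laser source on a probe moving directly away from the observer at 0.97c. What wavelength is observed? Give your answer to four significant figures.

Relativistic Doppler for wavelength: λ_obs = λ_src · √((1+β)/(1−β)).
With β = 0.97: factor = √(1.97/0.03) = 8.1035.
λ_obs = 576 × 8.1035 = 4668 nm.

4668 nm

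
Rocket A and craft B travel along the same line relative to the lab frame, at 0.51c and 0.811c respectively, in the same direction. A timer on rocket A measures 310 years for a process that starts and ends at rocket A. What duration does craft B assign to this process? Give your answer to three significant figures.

Transform rocket A's velocity into craft B's frame: (0.51 − 0.811)/(1 − 0.51·0.811) = −0.301/0.58639, so the relative speed is 0.51331c.
At |u| = 0.51331c, γ = (1 − 0.263487)^(−1/2) = 1.1652.
Rocket A's interval is proper; time dilation gives Δt_B = γΔτ = 1.1652 × 310 years = 361 years.

361 years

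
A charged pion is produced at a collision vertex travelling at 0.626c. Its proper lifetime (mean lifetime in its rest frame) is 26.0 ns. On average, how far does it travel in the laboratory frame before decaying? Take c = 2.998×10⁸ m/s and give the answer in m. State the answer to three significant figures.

6.26 m

With β = 0.626, γ = 1/√(1 − 0.626²) = 1/√0.608124 = 1.2823.
Lab-frame lifetime: Δt = γτ = 1.2823 × 26.0 ns = 33.34 ns.
Distance: d = vΔt = 0.626 × 2.998×10⁸ m/s × 3.3340×10^-8 s = 6.26 m.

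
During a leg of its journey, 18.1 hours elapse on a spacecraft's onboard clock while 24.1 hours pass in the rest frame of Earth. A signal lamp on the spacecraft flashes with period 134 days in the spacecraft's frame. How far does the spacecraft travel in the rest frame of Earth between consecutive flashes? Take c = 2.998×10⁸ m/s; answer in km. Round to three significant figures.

3.05×10^12 km

The time-dilation ratio gives γ = 24.1/18.1 = 1.33149.
β = √(1 − 1/γ²) = 0.66026. Lab-frame period = γτ = 1.33149×134 days = 178.42 days. Distance = βc × γτ = 0.66026 × 2.998×10⁸ m/s × 15415488 s = 3.0514×10^15 m = 3.05×10^12 km.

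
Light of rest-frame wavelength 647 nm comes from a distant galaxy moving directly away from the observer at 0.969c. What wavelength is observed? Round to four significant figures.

Relativistic Doppler for wavelength: λ_obs = λ_src · √((1+β)/(1−β)).
With β = 0.969: factor = √(1.969/0.031) = 7.9697.
λ_obs = 647 × 7.9697 = 5156 nm.

5156 nm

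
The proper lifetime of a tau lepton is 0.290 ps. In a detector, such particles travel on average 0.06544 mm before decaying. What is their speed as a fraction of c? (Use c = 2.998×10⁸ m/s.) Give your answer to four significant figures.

d = βγcτ ⇒ βγ = d/(cτ) = 6.544×10^-5 m / (8.6942×10^-5 m) = 0.75269.
β = (βγ)/√(1+(βγ)²) = 0.75269/√1.566542 = 0.6014.

0.6014c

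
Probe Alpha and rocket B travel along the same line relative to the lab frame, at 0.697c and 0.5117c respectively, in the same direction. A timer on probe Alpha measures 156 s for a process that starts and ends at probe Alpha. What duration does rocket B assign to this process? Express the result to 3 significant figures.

163 s

Speed of probe Alpha in rocket B's frame: u = (v_A − v_B)/(1 − v_A v_B/c²) = (0.697 − 0.5117)/(1 − 0.697×0.5117) = 0.1853/0.6433451 = 0.28803; |u| = 0.28803c.
At |u| = 0.28803c, γ = (1 − 0.0829613)^(−1/2) = 1.0443.
Probe Alpha's interval is proper; time dilation gives Δt_B = γΔτ = 1.0443 × 156 s = 163 s.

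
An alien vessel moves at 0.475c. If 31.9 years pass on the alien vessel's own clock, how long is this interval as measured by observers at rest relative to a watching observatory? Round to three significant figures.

With β = 0.475, γ = 1/√(1 − 0.475²) = 1/√0.774375 = 1.1364.
The onboard clock measures proper time, so the interval in the rest frame of a watching observatory is dilated: Δt = γ·Δτ = 1.1364 × 31.9 years = 36.3 years.

36.3 years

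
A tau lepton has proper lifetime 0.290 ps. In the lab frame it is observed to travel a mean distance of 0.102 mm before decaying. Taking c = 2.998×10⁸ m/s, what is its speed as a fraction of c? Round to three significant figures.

Lab distance = (lab lifetime)·v = γτ·βc, so βγ = d/(cτ) = 1.020×10^-4/(2.998×10⁸ × 2.900×10^-13) = 1.1732.
With βγ = 1.1732: γ² = 1 + (βγ)² = 2.3764, and β = (βγ)/γ = 1.1732/1.54156 = 0.761.

0.761c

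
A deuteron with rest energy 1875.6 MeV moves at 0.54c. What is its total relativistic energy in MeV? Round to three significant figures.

γ = 1/√(1 − β²) = 1/√(1 − 0.2916) = 1/√0.7084 = 1/0.841665 = 1.1881.
Total energy: E = γmc² = 1.1881 × 1875.6 MeV = 2230 MeV.

2230 MeV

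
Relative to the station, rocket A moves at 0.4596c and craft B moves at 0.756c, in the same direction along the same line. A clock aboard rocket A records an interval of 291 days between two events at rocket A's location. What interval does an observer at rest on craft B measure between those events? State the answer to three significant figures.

The velocity of rocket A relative to craft B is (0.4596 − 0.756)c / (1 − 0.4596×0.756) = −0.45422c; relative speed 0.45422c.
At |u| = 0.45422c, γ = (1 − 0.206316)^(−1/2) = 1.1225.
The clock on rocket A records proper time, so craft B measures Δt = γΔτ = 1.1225 × 291 = 327 days.

327 days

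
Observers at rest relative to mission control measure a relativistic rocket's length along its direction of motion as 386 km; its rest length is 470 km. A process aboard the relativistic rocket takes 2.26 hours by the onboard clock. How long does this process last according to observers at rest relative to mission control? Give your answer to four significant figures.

2.752 hours

Length contraction gives γ = L₀/L = 470/386 = 1.21762.
Δt = γΔτ = 1.21762 × 2.26 = 2.752 hours.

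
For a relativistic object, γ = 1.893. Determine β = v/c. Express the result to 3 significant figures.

β = √(1 − 1/γ²) = √(1 − 1/3.583449) = √0.720939 = 0.849.

0.849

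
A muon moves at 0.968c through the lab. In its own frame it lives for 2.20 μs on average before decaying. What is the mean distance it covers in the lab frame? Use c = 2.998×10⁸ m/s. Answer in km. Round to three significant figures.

2.54 km

With β = 0.968, γ = 1/√(1 − 0.968²) = 1/√0.062976 = 3.9849.
Lab-frame lifetime: Δt = γτ = 3.9849 × 2.20 μs = 8.7668 μs.
Distance: d = vΔt = 0.968 × 2.998×10⁸ m/s × 8.7668×10^-6 s = 2540 m = 2.54 km.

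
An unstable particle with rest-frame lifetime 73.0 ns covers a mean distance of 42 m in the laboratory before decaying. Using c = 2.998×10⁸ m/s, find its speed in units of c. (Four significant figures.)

0.8868c

d = βγcτ ⇒ βγ = d/(cτ) = 42.00 m / (21.8854 m) = 1.9191.
β = (βγ)/√(1+(βγ)²) = 1.9191/√4.68294 = 0.8868.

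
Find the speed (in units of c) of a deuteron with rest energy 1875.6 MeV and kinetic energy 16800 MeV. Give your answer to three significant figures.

0.995c

γ = 1 + K/(mc²) = 1 + 16800/1875.6 = 9.9571.
β = √(1 − 1/γ²) = √(1 − 0.0100864) = √0.9899136 = 0.995.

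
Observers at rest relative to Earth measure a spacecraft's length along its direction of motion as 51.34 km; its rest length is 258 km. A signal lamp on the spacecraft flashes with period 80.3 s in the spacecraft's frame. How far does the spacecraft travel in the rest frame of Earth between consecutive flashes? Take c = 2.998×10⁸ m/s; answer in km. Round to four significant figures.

1.186×10^8 km

From L = L₀/γ: γ = 258/51.34 = 5.02532.
β = √(1 − 1/γ²) = 0.98. Lab-frame period = γτ = 5.02532×80.3 s = 403.53 s. Distance = βc × γτ = 0.98 × 2.998×10⁸ m/s × 403.53 s = 1.1856×10^11 m = 1.186×10^8 km.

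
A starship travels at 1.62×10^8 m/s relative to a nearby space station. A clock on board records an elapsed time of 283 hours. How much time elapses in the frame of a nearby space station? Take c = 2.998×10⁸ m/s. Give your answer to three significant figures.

β = v/c = (1.62×10^8 m/s)/(2.998×10⁸ m/s) = 0.54036.
γ = 1/√(1 − β²) = 1/√(1 − 0.2919889296) = 1/√0.7080110704 = 1/0.841434 = 1.1884.
The onboard clock measures proper time, so the interval in the rest frame of a nearby space station is dilated: Δt = γ·Δτ = 1.1884 × 283 hours = 336 hours.

336 hours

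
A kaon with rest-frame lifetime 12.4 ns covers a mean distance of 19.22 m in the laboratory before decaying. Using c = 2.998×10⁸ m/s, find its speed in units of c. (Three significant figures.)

Lab distance = (lab lifetime)·v = γτ·βc, so βγ = d/(cτ) = 19.22/(2.998×10⁸ × 1.240×10^-8) = 5.1701.
With βγ = 5.1701: γ² = 1 + (βγ)² = 27.7299, and β = (βγ)/γ = 5.1701/5.26592 = 0.982.

0.982c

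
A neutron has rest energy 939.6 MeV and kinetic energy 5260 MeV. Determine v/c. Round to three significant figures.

K = (γ−1)mc², so γ = 1 + 5260/939.6 = 6.5981.
Then v/c = √(1 − γ⁻²) = √(1 − 0.0229701) = √0.9770299 = 0.988.

0.988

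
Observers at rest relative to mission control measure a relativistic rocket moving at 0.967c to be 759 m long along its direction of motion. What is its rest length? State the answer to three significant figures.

γ = 1/√(1 − β²) = 1/√(1 − 0.935089) = 1/√0.064911 = 1/0.254776 = 3.925.
Proper length: L₀ = γ·L = 3.925 × 759 = 2980 m.

2980 m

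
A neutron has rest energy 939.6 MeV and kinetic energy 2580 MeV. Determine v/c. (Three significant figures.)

0.964

K = (γ−1)mc², so γ = 1 + 2580/939.6 = 3.7458.
Then v/c = √(1 − γ⁻²) = √(1 − 0.0712707) = √0.9287293 = 0.964.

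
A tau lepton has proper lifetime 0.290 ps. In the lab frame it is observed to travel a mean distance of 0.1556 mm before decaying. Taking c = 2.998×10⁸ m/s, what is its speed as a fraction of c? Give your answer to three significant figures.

Lab distance = (lab lifetime)·v = γτ·βc, so βγ = d/(cτ) = 1.556×10^-4/(2.998×10⁸ × 2.900×10^-13) = 1.7897.
With βγ = 1.7897: γ² = 1 + (βγ)² = 4.20303, and β = (βγ)/γ = 1.7897/2.05013 = 0.873.

0.873c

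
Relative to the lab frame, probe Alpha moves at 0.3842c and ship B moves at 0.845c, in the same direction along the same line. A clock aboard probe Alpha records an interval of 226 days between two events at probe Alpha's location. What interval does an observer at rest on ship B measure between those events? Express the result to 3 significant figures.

309 days

The velocity of probe Alpha relative to ship B is (0.3842 − 0.845)c / (1 − 0.3842×0.845) = −0.68231c; relative speed 0.68231c.
γ for this relative speed: γ = 1/√(1 − 0.465547) = 1.3679.
Probe Alpha's interval is proper; time dilation gives Δt_B = γΔτ = 1.3679 × 226 days = 309 days.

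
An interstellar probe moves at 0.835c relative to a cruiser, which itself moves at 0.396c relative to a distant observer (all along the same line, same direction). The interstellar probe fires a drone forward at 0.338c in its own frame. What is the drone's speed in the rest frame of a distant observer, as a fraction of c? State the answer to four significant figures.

Compose velocities in two stages. Stage 1 (into S'): u₁ = (0.338+0.835)/(1+0.338×0.835) = 0.91481.
Stage 2 (into S): u = (0.91481+0.396)/(1+0.91481×0.396) = 0.96223, so the speed is 0.9622c.

0.9622c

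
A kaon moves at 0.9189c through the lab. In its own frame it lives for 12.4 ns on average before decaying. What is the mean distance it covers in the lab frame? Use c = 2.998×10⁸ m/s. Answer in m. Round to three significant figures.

β² = 0.84437721, so γ = 1/√0.15562279 = 2.5349.
Lab-frame lifetime: Δt = γτ = 2.5349 × 12.4 ns = 31.433 ns.
Distance: d = vΔt = 0.9189 × 2.998×10⁸ m/s × 3.1433×10^-8 s = 8.66 m.

8.66 m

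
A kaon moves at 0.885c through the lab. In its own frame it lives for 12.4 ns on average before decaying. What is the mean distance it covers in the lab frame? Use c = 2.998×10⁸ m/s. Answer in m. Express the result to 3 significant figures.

Lorentz factor: γ = (1 − 0.783225)^(−1/2) = 2.1478.
Lab-frame lifetime: Δt = γτ = 2.1478 × 12.4 ns = 26.633 ns.
Distance: d = vΔt = 0.885 × 2.998×10⁸ m/s × 2.6633×10^-8 s = 7.07 m.

7.07 m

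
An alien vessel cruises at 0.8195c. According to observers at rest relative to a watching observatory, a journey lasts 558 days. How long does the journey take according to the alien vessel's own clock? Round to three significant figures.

With β = 0.8195, γ = 1/√(1 − 0.8195²) = 1/√0.32841975 = 1.745.
The moving clock records proper time: Δτ = Δt/γ = 558/1.745 = 320 days.

320 days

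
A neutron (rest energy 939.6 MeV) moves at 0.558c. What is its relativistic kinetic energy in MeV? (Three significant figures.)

With β = 0.558, γ = 1/√(1 − 0.558²) = 1/√0.688636 = 1.20505.
Kinetic energy: K = (γ − 1)mc² = (1.20505 − 1) × 939.6 MeV = 0.20505 × 939.6 = 193 MeV.

193 MeV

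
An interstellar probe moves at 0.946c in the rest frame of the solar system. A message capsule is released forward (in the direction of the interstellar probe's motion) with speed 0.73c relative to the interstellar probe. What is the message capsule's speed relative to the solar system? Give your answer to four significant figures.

Relativistic velocity addition: u = (u' + v)/(1 + u'v/c²), with u' = 0.73c and v = 0.946c.
Numerator: 0.73 + 0.946 = 1.676. Denominator: 1 + (0.73)(0.946) = 1.69058.
u = 1.676/1.69058 = 0.99138, so the speed is 0.9914c.

0.9914c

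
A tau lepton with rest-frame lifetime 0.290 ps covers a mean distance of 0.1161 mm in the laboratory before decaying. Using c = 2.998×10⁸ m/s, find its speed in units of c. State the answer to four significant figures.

Lab distance = (lab lifetime)·v = γτ·βc, so βγ = d/(cτ) = 1.161×10^-4/(2.998×10⁸ × 2.900×10^-13) = 1.3354.
With βγ = 1.3354: γ² = 1 + (βγ)² = 2.78329, and β = (βγ)/γ = 1.3354/1.66832 = 0.8004.

0.8004c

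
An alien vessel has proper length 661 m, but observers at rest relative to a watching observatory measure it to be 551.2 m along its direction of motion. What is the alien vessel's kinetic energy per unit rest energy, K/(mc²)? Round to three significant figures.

Length contraction gives γ = L₀/L = 661/551.2 = 1.1992.
Since K = (γ−1)mc², K/(mc²) = 1.1992 − 1 = 0.199.

0.199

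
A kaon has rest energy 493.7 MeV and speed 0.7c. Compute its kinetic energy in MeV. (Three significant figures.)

198 MeV

β² = 0.49, so γ = 1/√0.51 = 1.40028.
Kinetic energy: K = (γ − 1)mc² = (1.40028 − 1) × 493.7 MeV = 0.40028 × 493.7 = 198 MeV.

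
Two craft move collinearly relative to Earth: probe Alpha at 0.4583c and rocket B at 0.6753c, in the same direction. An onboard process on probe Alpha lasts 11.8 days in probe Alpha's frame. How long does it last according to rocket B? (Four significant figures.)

Speed of probe Alpha in rocket B's frame: u = (v_A − v_B)/(1 − v_A v_B/c²) = (0.4583 − 0.6753)/(1 − 0.4583×0.6753) = −0.217/0.69051001 = −0.31426; |u| = 0.31426c.
γ for this relative speed: γ = 1/√(1 − 0.0987593) = 1.0534.
Probe Alpha's interval is proper; time dilation gives Δt_B = γΔτ = 1.0534 × 11.8 days = 12.43 days.

12.43 days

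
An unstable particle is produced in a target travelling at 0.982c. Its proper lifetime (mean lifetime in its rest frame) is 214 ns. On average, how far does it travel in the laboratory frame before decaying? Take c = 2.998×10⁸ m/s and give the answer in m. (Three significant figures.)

334 m

γ = 1/√(1 − β²) = 1/√(1 − 0.964324) = 1/√0.035676 = 1/0.188881 = 5.2943.
Lab-frame lifetime: Δt = γτ = 5.2943 × 214 ns = 1133 ns.
Distance: d = vΔt = 0.982 × 2.998×10⁸ m/s × 1.1330×10^-6 s = 334 m.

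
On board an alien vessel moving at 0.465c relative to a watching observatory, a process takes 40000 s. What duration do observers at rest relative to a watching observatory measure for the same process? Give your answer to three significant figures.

45200 s

γ = 1/√(1 − β²) = 1/√(1 − 0.216225) = 1/√0.783775 = 1/0.885311 = 1.1295.
Time dilation: Δt = γ·Δτ = 1.1295 × 40000 = 45200 s.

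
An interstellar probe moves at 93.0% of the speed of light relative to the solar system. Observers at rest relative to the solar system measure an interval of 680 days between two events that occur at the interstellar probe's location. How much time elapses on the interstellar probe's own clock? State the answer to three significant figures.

γ = 1/√(1 − β²) = 1/√(1 − 0.8649) = 1/√0.1351 = 1/0.36756 = 2.7206.
The moving clock records proper time: Δτ = Δt/γ = 680/2.7206 = 250 days.

250 days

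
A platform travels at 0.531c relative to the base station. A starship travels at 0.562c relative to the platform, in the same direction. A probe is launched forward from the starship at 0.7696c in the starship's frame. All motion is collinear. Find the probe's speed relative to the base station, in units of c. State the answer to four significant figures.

First combine the probe and starship (S''→S'): u₁ = (0.7696 + 0.562)/(1 + 0.7696×0.562) = 1.3316/1.4325152 = 0.92955.
Then combine with the platform (S'→S): u = (0.92955 + 0.531)/(1 + 0.92955×0.531) = 1.46055/1.49359105 = 0.97788.

0.9779c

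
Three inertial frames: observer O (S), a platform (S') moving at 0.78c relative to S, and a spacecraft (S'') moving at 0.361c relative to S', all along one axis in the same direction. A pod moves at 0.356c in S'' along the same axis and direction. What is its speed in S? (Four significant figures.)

Compose velocities in two stages. Stage 1 (into S'): u₁ = (0.356+0.361)/(1+0.356×0.361) = 0.63535.
Stage 2 (into S): u = (0.63535+0.78)/(1+0.63535×0.78) = 0.94636, so the speed is 0.9464c.

0.9464c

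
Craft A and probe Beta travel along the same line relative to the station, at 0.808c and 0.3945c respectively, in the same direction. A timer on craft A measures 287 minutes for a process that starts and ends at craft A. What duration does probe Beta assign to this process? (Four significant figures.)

361.1 minutes

Transform craft A's velocity into probe Beta's frame: (0.808 − 0.3945)/(1 − 0.808·0.3945) = 0.4135/0.681244, so the relative speed is 0.60698c.
At |u| = 0.60698c, γ = (1 − 0.368425)^(−1/2) = 1.2583.
The clock on craft A records proper time, so probe Beta measures Δt = γΔτ = 1.2583 × 287 = 361.1 minutes.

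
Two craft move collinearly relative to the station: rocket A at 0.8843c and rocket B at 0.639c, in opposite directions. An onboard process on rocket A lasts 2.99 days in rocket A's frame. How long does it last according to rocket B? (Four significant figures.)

13.03 days

Transform rocket A's velocity into rocket B's frame: (0.8843 + 0.639)/(1 + 0.8843·0.639) = 1.5233/1.5650677, so the relative speed is 0.97331c.
γ for this relative speed: γ = 1/√(1 − 0.947332) = 4.3574.
Rocket A's interval is proper; time dilation gives Δt_B = γΔτ = 4.3574 × 2.99 days = 13.03 days.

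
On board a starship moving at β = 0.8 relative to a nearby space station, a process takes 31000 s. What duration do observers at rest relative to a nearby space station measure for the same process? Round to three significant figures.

Lorentz factor: γ = (1 − 0.64)^(−1/2) = 1.6667.
Time dilation: Δt = γ·Δτ = 1.6667 × 31000 = 51700 s.

51700 s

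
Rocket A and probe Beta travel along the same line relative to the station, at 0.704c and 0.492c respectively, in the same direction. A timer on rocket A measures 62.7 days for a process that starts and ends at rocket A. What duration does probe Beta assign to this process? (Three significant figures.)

Transform rocket A's velocity into probe Beta's frame: (0.704 − 0.492)/(1 − 0.704·0.492) = 0.212/0.653632, so the relative speed is 0.32434c.
At |u| = 0.32434c, γ = (1 − 0.105196)^(−1/2) = 1.0571.
The clock on rocket A records proper time, so probe Beta measures Δt = γΔτ = 1.0571 × 62.7 = 66.3 days.

66.3 days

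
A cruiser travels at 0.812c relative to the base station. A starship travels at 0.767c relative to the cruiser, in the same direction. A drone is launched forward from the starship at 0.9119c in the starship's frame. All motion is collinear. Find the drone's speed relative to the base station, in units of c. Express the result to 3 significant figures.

0.999c

Apply u = (u'+v)/(1+u'v) twice. Drone in the cruiser frame: (0.9119+0.767)/(1+0.9119·0.767) = 1.6789/1.6994273 = 0.98792c.
That velocity, transformed to the rest frame of the base station: (0.98792+0.812)/(1+0.98792·0.812) = 1.79992/1.80219104 = 0.99874c.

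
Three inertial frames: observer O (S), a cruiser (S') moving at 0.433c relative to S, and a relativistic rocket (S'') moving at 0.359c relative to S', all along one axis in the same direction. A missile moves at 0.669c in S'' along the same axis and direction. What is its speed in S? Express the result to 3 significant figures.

Compose velocities in two stages. Stage 1 (into S'): u₁ = (0.669+0.359)/(1+0.669×0.359) = 0.82892.
Stage 2 (into S): u = (0.82892+0.433)/(1+0.82892×0.433) = 0.92862, so the speed is 0.929c.

0.929c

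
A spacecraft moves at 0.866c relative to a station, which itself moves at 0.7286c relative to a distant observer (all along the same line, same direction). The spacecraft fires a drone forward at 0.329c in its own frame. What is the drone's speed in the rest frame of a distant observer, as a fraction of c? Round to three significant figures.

Apply u = (u'+v)/(1+u'v) twice. Drone in the station frame: (0.329+0.866)/(1+0.329·0.866) = 1.195/1.284914 = 0.93002c.
That velocity, transformed to the rest frame of a distant observer: (0.93002+0.7286)/(1+0.93002·0.7286) = 1.65862/1.677612572 = 0.98868c.

0.989c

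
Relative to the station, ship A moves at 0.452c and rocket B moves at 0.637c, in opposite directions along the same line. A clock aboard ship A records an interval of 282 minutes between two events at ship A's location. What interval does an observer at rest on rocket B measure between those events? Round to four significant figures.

528.2 minutes

Transform ship A's velocity into rocket B's frame: (0.452 + 0.637)/(1 + 0.452·0.637) = 1.089/1.287924, so the relative speed is 0.84555c.
γ for this relative speed: γ = 1/√(1 − 0.714955) = 1.873.
Ship A's interval is proper; time dilation gives Δt_B = γΔτ = 1.873 × 282 minutes = 528.2 minutes.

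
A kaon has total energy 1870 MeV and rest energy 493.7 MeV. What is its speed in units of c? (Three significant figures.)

0.965c

γ = E/(mc²) = 1870/493.7 = 3.7877.
β = √(1 − 1/γ²) = √(1 − 0.0697026) = √0.9302974 = 0.965.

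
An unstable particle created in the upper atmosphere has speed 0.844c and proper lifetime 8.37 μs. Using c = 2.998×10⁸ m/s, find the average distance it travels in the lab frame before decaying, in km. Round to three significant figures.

3.95 km

β² = 0.712336, so γ = 1/√0.287664 = 1.8645.
Lab-frame lifetime: Δt = γτ = 1.8645 × 8.37 μs = 15.606 μs.
Distance: d = vΔt = 0.844 × 2.998×10⁸ m/s × 1.5606×10^-5 s = 3950 m = 3.95 km.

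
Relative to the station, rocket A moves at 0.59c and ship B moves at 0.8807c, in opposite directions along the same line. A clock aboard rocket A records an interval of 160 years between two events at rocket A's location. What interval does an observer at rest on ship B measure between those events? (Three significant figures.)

636 years

The velocity of rocket A relative to ship B is (0.59 + 0.8807)c / (1 + 0.59×0.8807) = 0.96781c; relative speed 0.96781c.
γ for this relative speed: γ = 1/√(1 − 0.936656) = 3.9733.
The clock on rocket A records proper time, so ship B measures Δt = γΔτ = 3.9733 × 160 = 636 years.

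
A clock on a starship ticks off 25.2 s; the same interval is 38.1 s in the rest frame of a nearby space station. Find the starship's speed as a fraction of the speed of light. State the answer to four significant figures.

γ = Δt/Δτ = 38.1/25.2 = 1.5119.
β = √(1 − 1/γ²) = √(1 − 0.437476) = √0.562524 = 0.7500.

0.7500c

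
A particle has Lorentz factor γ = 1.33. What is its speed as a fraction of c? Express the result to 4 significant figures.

0.6593c

β = √(1 − 1/γ²) = √(1 − 1/1.7689) = √0.434677 = 0.6593.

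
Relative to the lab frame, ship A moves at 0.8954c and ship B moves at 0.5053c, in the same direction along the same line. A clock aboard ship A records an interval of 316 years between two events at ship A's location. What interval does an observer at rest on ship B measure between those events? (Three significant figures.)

450 years

The velocity of ship A relative to ship B is (0.8954 − 0.5053)c / (1 − 0.8954×0.5053) = 0.71244c; relative speed 0.71244c.
At |u| = 0.71244c, γ = (1 − 0.507571)^(−1/2) = 1.425.
The clock on ship A records proper time, so ship B measures Δt = γΔτ = 1.425 × 316 = 450 years.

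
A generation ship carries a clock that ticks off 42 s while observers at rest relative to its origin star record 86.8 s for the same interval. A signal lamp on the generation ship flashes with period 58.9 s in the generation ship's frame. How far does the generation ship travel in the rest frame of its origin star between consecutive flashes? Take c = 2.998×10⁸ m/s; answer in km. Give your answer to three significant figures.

γ = Δt/Δτ = 86.8/42 = 2.06667.
β = √(1 − 1/γ²) = 0.87514. Lab-frame period = γτ = 2.06667×58.9 s = 121.73 s. Distance = βc × γτ = 0.87514 × 2.998×10⁸ m/s × 121.73 s = 3.1938×10^10 m = 3.19×10^7 km.

3.19×10^7 km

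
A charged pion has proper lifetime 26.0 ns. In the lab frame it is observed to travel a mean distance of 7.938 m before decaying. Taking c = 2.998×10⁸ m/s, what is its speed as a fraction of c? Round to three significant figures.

0.714c

d = βγcτ ⇒ βγ = d/(cτ) = 7.938 m / (7.7948 m) = 1.0184.
β = (βγ)/√(1+(βγ)²) = 1.0184/√2.03714 = 0.714.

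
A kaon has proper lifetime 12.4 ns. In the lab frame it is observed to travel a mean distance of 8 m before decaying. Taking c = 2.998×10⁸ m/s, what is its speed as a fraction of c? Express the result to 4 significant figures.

0.9069c

d = βγcτ ⇒ βγ = d/(cτ) = 8.000 m / (3.71752 m) = 2.152.
β = (βγ)/√(1+(βγ)²) = 2.152/√5.6311 = 0.9069.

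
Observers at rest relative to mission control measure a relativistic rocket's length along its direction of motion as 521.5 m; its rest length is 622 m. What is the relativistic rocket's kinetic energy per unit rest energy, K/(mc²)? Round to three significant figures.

γ = L₀/L = 622/521.5 = 1.19271.
Since K = (γ−1)mc², K/(mc²) = 1.19271 − 1 = 0.193.

0.193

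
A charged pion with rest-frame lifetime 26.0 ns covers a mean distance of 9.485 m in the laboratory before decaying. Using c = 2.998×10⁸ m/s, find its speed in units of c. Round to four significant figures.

d = βγcτ ⇒ βγ = d/(cτ) = 9.485 m / (7.7948 m) = 1.2168.
β = (βγ)/√(1+(βγ)²) = 1.2168/√2.4806 = 0.7726.

0.7726c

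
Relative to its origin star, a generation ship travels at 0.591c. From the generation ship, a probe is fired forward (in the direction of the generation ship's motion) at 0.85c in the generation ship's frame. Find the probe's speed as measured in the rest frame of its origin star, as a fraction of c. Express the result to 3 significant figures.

Relativistic velocity addition: u = (u' + v)/(1 + u'v/c²), with u' = 0.85c and v = 0.591c.
Numerator: 0.85 + 0.591 = 1.441. Denominator: 1 + (0.85)(0.591) = 1.50235.
u = 1.441/1.50235 = 0.95916, so the speed is 0.959c.

0.959c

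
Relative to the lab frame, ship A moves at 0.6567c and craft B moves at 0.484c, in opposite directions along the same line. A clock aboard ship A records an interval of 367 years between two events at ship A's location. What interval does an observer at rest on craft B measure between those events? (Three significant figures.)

733 years

The velocity of ship A relative to craft B is (0.6567 + 0.484)c / (1 + 0.6567×0.484) = 0.86558c; relative speed 0.86558c.
At |u| = 0.86558c, γ = (1 − 0.749229)^(−1/2) = 1.9969.
Ship A's interval is proper; time dilation gives Δt_B = γΔτ = 1.9969 × 367 years = 733 years.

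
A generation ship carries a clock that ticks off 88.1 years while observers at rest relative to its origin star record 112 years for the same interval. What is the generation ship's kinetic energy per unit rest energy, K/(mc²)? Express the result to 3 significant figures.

From Δt = γΔτ: γ = 112/88.1 = 1.27128.
Since K = (γ−1)mc², K/(mc²) = 1.27128 − 1 = 0.271.

0.271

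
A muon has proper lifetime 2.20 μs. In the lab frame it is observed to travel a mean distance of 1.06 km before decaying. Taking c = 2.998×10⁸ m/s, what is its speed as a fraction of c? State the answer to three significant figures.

d = βγcτ ⇒ βγ = d/(cτ) = 1060 m / (659.56 m) = 1.6071.
β = (βγ)/√(1+(βγ)²) = 1.6071/√3.58277 = 0.849.

0.849c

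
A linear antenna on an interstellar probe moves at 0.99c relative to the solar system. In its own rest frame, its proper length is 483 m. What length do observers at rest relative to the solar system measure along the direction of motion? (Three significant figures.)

With β = 0.99, γ = 1/√(1 − 0.99²) = 1/√0.0199 = 7.0888.
Along the direction of motion the measured length is L₀/γ = 483/7.0888 = 68.1 m.

68.1 m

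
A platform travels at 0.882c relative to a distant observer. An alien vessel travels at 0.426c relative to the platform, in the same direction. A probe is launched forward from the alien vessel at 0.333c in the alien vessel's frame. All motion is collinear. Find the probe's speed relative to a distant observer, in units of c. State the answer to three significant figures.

0.975c

Apply u = (u'+v)/(1+u'v) twice. Probe in the platform frame: (0.333+0.426)/(1+0.333·0.426) = 0.759/1.141858 = 0.66471c.
That velocity, transformed to the rest frame of a distant observer: (0.66471+0.882)/(1+0.66471·0.882) = 1.54671/1.58627422 = 0.97506c.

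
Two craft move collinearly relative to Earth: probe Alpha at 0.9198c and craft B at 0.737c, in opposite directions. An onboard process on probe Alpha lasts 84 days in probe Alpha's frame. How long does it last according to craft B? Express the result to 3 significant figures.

531 days

Transform probe Alpha's velocity into craft B's frame: (0.9198 + 0.737)/(1 + 0.9198·0.737) = 1.6568/1.6778926, so the relative speed is 0.98743c.
γ for this relative speed: γ = 1/√(1 − 0.975018) = 6.3268.
Probe Alpha's interval is proper; time dilation gives Δt_B = γΔτ = 6.3268 × 84 days = 531 days.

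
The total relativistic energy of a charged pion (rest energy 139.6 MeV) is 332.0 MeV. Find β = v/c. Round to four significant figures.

γ = E/(mc²) = 332.0/139.6 = 2.3782.
β = √(1 − 1/γ²) = √(1 − 0.176809) = √0.823191 = 0.9073.

0.9073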